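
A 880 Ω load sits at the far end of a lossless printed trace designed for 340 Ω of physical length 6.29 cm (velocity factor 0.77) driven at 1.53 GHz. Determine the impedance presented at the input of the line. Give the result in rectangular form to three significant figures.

Z_in ≈ 363 + j346 Ω

λ = v/f = 0.77·c / 1.53 GHz = 0.151 m
βl = 2π·l/λ = 2π × 0.417 = 150°
tan(βl) = tan(150°) = -0.578
Z_in = Z_0·(Z_L + jZ_0·tanβl)/(Z_0 + jZ_L·tanβl)
     = 340·(880 − j196)/(340 − j508)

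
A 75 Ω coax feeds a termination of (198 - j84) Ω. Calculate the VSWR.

VSWR ≈ 3.18

Γ = (Z_L − Z_0)/(Z_L + Z_0) = (123 − j84)/(273 − j84)
|Γ| = 149/286 = 0.521
VSWR = (1 + |Γ|)/(1 − |Γ|) = 1.52/0.479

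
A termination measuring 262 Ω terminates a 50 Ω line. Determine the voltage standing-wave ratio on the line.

VSWR ≈ 5.24

Γ = (262 − 50)/(262 + 50) = 0.679
VSWR = (1 + 0.679)/(1 − 0.679)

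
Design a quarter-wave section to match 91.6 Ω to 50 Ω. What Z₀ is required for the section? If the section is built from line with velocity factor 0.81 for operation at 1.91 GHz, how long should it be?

Z_qwt ≈ 67.7 Ω; length ≈ 3.18 cm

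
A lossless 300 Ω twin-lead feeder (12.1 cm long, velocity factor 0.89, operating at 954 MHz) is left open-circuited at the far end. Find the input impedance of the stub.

Z_in ≈ +j663 Ω

λ = v/f = 0.89·c / 954 MHz = 0.28 m
βl = 2π·l/λ = 2π × 0.432 = 156°
tan(βl) = -0.453
For an open-circuited stub, Z_in = −jZ_0·cot(βl) = −jZ_0/tan(βl)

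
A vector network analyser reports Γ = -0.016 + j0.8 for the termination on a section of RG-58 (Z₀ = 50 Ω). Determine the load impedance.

Z_L = Z_0·(1 + Γ)/(1 − Γ) = 50·(0.984 + j0.8)/(1.02 − j0.8)

Z_L ≈ 10.8 + j47.8 Ω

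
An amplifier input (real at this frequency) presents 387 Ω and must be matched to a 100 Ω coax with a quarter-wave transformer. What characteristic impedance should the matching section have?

Z_qwt = √(Z_0·R_L) = √(100 × 387) = √38700

Z_qwt ≈ 197 Ω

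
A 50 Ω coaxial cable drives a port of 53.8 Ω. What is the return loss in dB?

Γ = (53.8 − 50)/(53.8 + 50) = 0.0366
RL = −20·log₁₀|Γ| = −20·log₁₀(0.0366)

RL ≈ 28.7 dB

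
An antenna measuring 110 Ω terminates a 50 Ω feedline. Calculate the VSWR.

VSWR ≈ 2.2

For a purely resistive load, VSWR = R_L/Z_0 or Z_0/R_L (whichever > 1) = 110/50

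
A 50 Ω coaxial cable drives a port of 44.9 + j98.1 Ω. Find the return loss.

RL ≈ 2.86 dB

Γ = (-5.1 + j98.1)/(94.9 + j98.1), |Γ| = 0.72
RL = −20·log₁₀|Γ| = −20·log₁₀(0.72)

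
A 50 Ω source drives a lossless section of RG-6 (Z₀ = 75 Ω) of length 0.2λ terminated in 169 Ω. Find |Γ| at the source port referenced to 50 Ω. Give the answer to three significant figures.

|Γ| ≈ 0.269

βl = 2π × 0.2 = 72°
tan(βl) = 3.08
Z_in = Z_0·(Z_L + jZ_0·tanβl)/(Z_0 + jZ_L·tanβl) = 36 − j19.2 Ω
Γ_s = (Z_in − Z_s)/(Z_in + Z_s) = (-14 − j19.2)/(86 − j19.2), |Γ_s| = 0.269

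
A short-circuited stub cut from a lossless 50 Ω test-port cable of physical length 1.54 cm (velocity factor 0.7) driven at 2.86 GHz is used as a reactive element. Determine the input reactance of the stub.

λ = v/f = 0.7·c / 2.86 GHz = 0.0734 m
βl = 2π·l/λ = 2π × 0.21 = 75.5°
tan(βl) = 3.87
For a short-circuited stub, Z_in = jZ_0·tan(βl)

X_in ≈ 193 Ω (inductive)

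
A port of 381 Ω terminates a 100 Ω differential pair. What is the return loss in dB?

RL ≈ 4.67 dB

Γ = (381 − 100)/(381 + 100) = 0.584
RL = −20·log₁₀|Γ| = −20·log₁₀(0.584)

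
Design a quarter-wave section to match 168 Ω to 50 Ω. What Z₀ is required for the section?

Z_qwt ≈ 91.7 Ω

Z_qwt = √(Z_0·R_L) = √(50 × 168) = √8400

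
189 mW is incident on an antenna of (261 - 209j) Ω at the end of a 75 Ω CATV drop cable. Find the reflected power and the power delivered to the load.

|Γ| = |(186 − j209)/(336 − j209)| = 0.707
|Γ|² = 0.5
P_refl = |Γ|²·P_inc = 94.5 mW, P_del = (1 − |Γ|²)·P_inc = 94.5 mW

P_reflected ≈ 94.5 mW; P_delivered ≈ 94.5 mW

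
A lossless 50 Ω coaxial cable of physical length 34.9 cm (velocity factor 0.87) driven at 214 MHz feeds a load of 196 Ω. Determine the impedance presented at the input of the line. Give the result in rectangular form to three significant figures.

Z_in ≈ 13.4 + j10.8 Ω

λ = v/f = 0.87·c / 214 MHz = 1.22 m
βl = 2π·l/λ = 2π × 0.286 = 103°
tan(βl) = tan(103°) = -4.33
Z_in = Z_0·(Z_L + jZ_0·tanβl)/(Z_0 + jZ_L·tanβl)
     = 50·(196 − j216)/(50 − j848)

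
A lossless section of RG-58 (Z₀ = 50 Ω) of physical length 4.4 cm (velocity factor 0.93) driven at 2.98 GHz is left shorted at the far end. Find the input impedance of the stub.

Z_in ≈ −j9.55 Ω

λ = v/f = 0.93·c / 2.98 GHz = 0.0936 m
βl = 2π·l/λ = 2π × 0.47 = 169°
tan(βl) = -0.191
For a shorted stub, Z_in = jZ_0·tan(βl)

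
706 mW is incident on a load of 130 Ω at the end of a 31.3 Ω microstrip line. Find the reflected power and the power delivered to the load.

P_reflected ≈ 264 mW; P_delivered ≈ 442 mW

Γ = (130 − 31.3)/(130 + 31.3) = 0.612
|Γ|² = 0.374
P_refl = |Γ|²·P_inc = 264 mW, P_del = (1 − |Γ|²)·P_inc = 442 mW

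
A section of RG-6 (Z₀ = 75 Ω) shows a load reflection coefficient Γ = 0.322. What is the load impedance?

Z_L = Z_0·(1 + Γ)/(1 − Γ) = 75·(1.32)/(0.678)

Z_L ≈ 146 Ω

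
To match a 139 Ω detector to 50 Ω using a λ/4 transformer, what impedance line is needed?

Z_qwt ≈ 83.4 Ω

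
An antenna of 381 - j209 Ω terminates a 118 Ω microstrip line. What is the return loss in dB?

RL ≈ 4.14 dB

Γ = (263 − j209)/(499 − j209), |Γ| = 0.621
RL = −20·log₁₀|Γ| = −20·log₁₀(0.621)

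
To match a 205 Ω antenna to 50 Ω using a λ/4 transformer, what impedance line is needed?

Z_qwt ≈ 101 Ω

Z_qwt = √(Z_0·R_L) = √(50 × 205) = √10250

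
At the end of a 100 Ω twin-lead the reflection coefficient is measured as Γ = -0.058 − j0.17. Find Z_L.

Z_L ≈ 84.3 − j29.6 Ω

Z_L = Z_0·(1 + Γ)/(1 − Γ) = 100·(0.942 − j0.17)/(1.06 + j0.17)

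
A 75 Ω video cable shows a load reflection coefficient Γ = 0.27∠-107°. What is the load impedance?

Z_L ≈ 56.5 − j31.5 Ω

Z_L = Z_0·(1 + Γ)/(1 − Γ) = 75·(0.921 − j0.258)/(1.08 + j0.258)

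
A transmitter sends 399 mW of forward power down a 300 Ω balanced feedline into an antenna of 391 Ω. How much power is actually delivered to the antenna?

P_delivered ≈ 392 mW

Γ = (391 − 300)/(391 + 300) = 0.132
|Γ|² = 0.0173
P_refl = |Γ|²·P_inc = 6.92 mW, P_del = (1 − |Γ|²)·P_inc = 392 mW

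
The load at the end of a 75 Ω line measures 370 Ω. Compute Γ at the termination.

Γ = (Z_L − Z_0)/(Z_L + Z_0) = (370 − 75)/(370 + 75) = 295/445

Γ = 0.663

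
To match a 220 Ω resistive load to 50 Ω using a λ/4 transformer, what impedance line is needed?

Z_qwt ≈ 105 Ω

Z_qwt = √(Z_0·R_L) = √(50 × 220) = √11000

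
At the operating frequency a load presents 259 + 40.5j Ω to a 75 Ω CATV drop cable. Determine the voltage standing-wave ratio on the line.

VSWR ≈ 3.55

Γ = (Z_L − Z_0)/(Z_L + Z_0) = (184 + j40.5)/(334 + j40.5)
|Γ| = 188/336 = 0.56
VSWR = (1 + |Γ|)/(1 − |Γ|) = 1.56/0.44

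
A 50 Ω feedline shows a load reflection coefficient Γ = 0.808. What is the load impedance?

Z_L ≈ 471 Ω

Z_L = Z_0·(1 + Γ)/(1 − Γ) = 50·(1.81)/(0.192)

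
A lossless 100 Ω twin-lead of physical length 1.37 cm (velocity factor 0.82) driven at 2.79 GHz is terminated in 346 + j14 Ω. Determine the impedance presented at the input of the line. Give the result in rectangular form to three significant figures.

Z_in ≈ 41.1 − j61.2 Ω

λ = v/f = 0.82·c / 2.79 GHz = 0.0882 m
βl = 2π·l/λ = 2π × 0.155 = 55.9°
tan(βl) = tan(55.9°) = 1.48
Z_in = Z_0·(Z_L + jZ_0·tanβl)/(Z_0 + jZ_L·tanβl)
     = 100·(346 + j162)/(79.3 + j512)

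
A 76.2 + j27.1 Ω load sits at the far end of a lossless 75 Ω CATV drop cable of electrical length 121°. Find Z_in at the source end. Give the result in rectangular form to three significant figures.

Z_in ≈ 53 − j5.1 Ω

tan(βl) = tan(121°) = -1.66
Z_in = Z_0·(Z_L + jZ_0·tanβl)/(Z_0 + jZ_L·tanβl)
     = 75·(76.2 − j97.7)/(120 − j127)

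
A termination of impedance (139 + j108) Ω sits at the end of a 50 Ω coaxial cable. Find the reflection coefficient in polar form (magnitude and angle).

Γ = (Z_L − Z_0)/(Z_L + Z_0) = (89 + j108)/(189 + j108)
|Γ| = 140/218 = 0.643

Γ ≈ 0.643 ∠ 20.8°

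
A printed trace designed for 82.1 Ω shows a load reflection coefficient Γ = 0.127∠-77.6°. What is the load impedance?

Z_L ≈ 84 − j21.2 Ω

Z_L = Z_0·(1 + Γ)/(1 − Γ) = 82.1·(1.03 − j0.124)/(0.973 + j0.124)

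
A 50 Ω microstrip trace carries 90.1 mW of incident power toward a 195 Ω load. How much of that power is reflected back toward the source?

P_reflected ≈ 31.6 mW

Γ = (195 − 50)/(195 + 50) = 0.592
|Γ|² = 0.35
P_refl = |Γ|²·P_inc = 31.6 mW, P_del = (1 − |Γ|²)·P_inc = 58.5 mW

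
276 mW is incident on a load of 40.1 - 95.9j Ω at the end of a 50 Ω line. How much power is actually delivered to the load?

|Γ| = |(-9.9 − j95.9)/(90.1 − j95.9)| = 0.733
|Γ|² = 0.537
P_refl = |Γ|²·P_inc = 148 mW, P_del = (1 − |Γ|²)·P_inc = 128 mW

P_delivered ≈ 128 mW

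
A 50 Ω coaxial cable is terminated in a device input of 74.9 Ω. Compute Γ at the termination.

Γ = (Z_L − Z_0)/(Z_L + Z_0) = (74.9 − 50)/(74.9 + 50) = 24.9/124.9

Γ = 0.199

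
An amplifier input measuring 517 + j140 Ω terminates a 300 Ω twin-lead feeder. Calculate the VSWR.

VSWR ≈ 1.91

Γ = (Z_L − Z_0)/(Z_L + Z_0) = (217 + j140)/(817 + j140)
|Γ| = 258/829 = 0.312
VSWR = (1 + |Γ|)/(1 − |Γ|) = 1.31/0.688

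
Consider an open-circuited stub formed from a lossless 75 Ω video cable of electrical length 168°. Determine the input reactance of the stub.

tan(βl) = -0.213
For an open-circuited stub, Z_in = −jZ_0·cot(βl) = −jZ_0/tan(βl)

X_in ≈ 353 Ω (inductive)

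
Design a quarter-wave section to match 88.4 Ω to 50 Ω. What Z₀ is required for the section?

Z_qwt ≈ 66.5 Ω

Z_qwt = √(Z_0·R_L) = √(50 × 88.4) = √4420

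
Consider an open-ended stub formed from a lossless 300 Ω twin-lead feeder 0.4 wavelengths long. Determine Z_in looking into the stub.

βl = 2π × 0.4 = 144°
tan(βl) = -0.727
For an open-ended stub, Z_in = −jZ_0·cot(βl) = −jZ_0/tan(βl)

Z_in ≈ +j413 Ω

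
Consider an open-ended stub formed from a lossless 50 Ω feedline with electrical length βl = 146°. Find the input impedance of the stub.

Z_in ≈ +j74.1 Ω

tan(βl) = -0.675
For an open-ended stub, Z_in = −jZ_0·cot(βl) = −jZ_0/tan(βl)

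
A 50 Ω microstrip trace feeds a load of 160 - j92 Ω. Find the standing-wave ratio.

VSWR ≈ 4.34

Γ = (Z_L − Z_0)/(Z_L + Z_0) = (110 − j92)/(210 − j92)
|Γ| = 143/229 = 0.625
VSWR = (1 + |Γ|)/(1 − |Γ|) = 1.63/0.375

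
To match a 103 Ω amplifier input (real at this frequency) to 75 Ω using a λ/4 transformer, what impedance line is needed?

Z_qwt = √(Z_0·R_L) = √(75 × 103) = √7725

Z_qwt ≈ 87.9 Ω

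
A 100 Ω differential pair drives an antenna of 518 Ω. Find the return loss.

Γ = (518 − 100)/(518 + 100) = 0.676
RL = −20·log₁₀|Γ| = −20·log₁₀(0.676)

RL ≈ 3.4 dB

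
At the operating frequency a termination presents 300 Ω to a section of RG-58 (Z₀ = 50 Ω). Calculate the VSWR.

VSWR ≈ 6

For a purely resistive load, VSWR = R_L/Z_0 or Z_0/R_L (whichever > 1) = 300/50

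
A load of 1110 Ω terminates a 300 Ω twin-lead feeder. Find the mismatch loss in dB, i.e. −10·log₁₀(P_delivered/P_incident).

mismatch loss ≈ 1.74 dB

Γ = (1110 − 300)/(1110 + 300) = 0.574
|Γ|² = 0.33, so P_del/P_inc = 1 − |Γ|² = 0.67
ML = −10·log₁₀(1 − |Γ|²)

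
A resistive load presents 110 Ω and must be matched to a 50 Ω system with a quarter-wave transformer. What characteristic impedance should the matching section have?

Z_qwt ≈ 74.2 Ω

Z_qwt = √(Z_0·R_L) = √(50 × 110) = √5500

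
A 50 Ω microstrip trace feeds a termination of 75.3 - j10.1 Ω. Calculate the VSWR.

VSWR ≈ 1.55

Γ = (Z_L − Z_0)/(Z_L + Z_0) = (25.3 − j10.1)/(125.3 − j10.1)
|Γ| = 27.2/126 = 0.217
VSWR = (1 + |Γ|)/(1 − |Γ|) = 1.22/0.783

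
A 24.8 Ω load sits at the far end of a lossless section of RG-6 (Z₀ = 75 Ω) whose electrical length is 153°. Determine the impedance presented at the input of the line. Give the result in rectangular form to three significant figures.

tan(βl) = tan(153°) = -0.51
Z_in = Z_0·(Z_L + jZ_0·tanβl)/(Z_0 + jZ_L·tanβl)
     = 75·(24.8 − j38.2)/(75 − j12.6)

Z_in ≈ 30.4 − j33.1 Ω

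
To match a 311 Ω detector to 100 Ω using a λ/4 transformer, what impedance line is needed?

Z_qwt ≈ 176 Ω

Z_qwt = √(Z_0·R_L) = √(100 × 311) = √31100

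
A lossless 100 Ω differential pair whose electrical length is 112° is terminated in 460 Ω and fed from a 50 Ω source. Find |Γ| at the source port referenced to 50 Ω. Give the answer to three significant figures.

|Γ| ≈ 0.541

tan(βl) = -2.48
Z_in = Z_0·(Z_L + jZ_0·tanβl)/(Z_0 + jZ_L·tanβl) = 25.1 + j38.2 Ω
Γ_s = (Z_in − Z_s)/(Z_in + Z_s) = (-24.9 + j38.2)/(75.1 + j38.2), |Γ_s| = 0.541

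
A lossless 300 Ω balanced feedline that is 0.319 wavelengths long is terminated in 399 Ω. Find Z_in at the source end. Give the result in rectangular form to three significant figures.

Z_in ≈ 244 + j53.8 Ω

βl = 2π × 0.319 = 115°
tan(βl) = tan(115°) = -2.16
Z_in = Z_0·(Z_L + jZ_0·tanβl)/(Z_0 + jZ_L·tanβl)
     = 300·(399 − j648)/(300 − j862)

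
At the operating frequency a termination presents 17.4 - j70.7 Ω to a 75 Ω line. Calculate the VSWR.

VSWR ≈ 8.25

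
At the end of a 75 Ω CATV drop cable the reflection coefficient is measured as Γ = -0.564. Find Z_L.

Z_L = Z_0·(1 + Γ)/(1 − Γ) = 75·(0.436)/(1.56)

Z_L ≈ 20.9 Ω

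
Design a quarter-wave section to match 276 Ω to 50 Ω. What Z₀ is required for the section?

Z_qwt ≈ 117 Ω

Z_qwt = √(Z_0·R_L) = √(50 × 276) = √13800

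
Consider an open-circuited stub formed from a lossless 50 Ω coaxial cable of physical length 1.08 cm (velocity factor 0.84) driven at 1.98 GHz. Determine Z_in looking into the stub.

Z_in ≈ −j84.7 Ω

λ = v/f = 0.84·c / 1.98 GHz = 0.127 m
βl = 2π·l/λ = 2π × 0.0849 = 30.5°
tan(βl) = 0.59
For an open-circuited stub, Z_in = −jZ_0·cot(βl) = −jZ_0/tan(βl)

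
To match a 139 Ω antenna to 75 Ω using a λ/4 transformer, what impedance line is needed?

Z_qwt = √(Z_0·R_L) = √(75 × 139) = √10420

Z_qwt ≈ 102 Ω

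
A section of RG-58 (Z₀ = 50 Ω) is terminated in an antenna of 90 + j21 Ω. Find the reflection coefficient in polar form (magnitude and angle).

Γ ≈ 0.319 ∠ 19.2°

Γ = (Z_L − Z_0)/(Z_L + Z_0) = (40 + j21)/(140 + j21)
|Γ| = 45.2/142 = 0.319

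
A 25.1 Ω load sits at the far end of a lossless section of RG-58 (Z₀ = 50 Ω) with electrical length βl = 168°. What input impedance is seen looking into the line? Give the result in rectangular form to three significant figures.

tan(βl) = tan(168°) = -0.213
Z_in = Z_0·(Z_L + jZ_0·tanβl)/(Z_0 + jZ_L·tanβl)
     = 50·(25.1 − j10.6)/(50 − j5.34)

Z_in ≈ 25.9 − j7.86 Ω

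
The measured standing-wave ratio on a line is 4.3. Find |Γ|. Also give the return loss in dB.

|Γ| ≈ 0.623; return loss ≈ 4.12 dB

|Γ| = (S − 1)/(S + 1) = (4.3 − 1)/(4.3 + 1) = 3.3/5.3
RL = −20·log₁₀|Γ| = −20·log₁₀(0.623)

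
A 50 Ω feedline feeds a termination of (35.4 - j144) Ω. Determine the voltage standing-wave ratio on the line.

VSWR ≈ 13.8

Γ = (Z_L − Z_0)/(Z_L + Z_0) = (-14.6 − j144)/(85.4 − j144)
|Γ| = 145/167 = 0.865
VSWR = (1 + |Γ|)/(1 − |Γ|) = 1.86/0.135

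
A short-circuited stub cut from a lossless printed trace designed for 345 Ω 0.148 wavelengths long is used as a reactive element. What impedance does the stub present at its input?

Z_in ≈ +j463 Ω

βl = 2π × 0.148 = 53.3°
tan(βl) = 1.34
For a short-circuited stub, Z_in = jZ_0·tan(βl)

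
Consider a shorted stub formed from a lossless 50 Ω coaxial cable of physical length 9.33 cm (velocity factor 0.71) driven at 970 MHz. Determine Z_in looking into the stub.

Z_in ≈ −j25.5 Ω

λ = v/f = 0.71·c / 970 MHz = 0.22 m
βl = 2π·l/λ = 2π × 0.425 = 153°
tan(βl) = -0.51
For a shorted stub, Z_in = jZ_0·tan(βl)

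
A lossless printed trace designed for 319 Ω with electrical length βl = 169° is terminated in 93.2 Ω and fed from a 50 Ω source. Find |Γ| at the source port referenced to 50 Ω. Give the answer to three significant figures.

|Γ| ≈ 0.466

tan(βl) = -0.194
Z_in = Z_0·(Z_L + jZ_0·tanβl)/(Z_0 + jZ_L·tanβl) = 96.4 − j56.5 Ω
Γ_s = (Z_in − Z_s)/(Z_in + Z_s) = (46.4 − j56.5)/(146 − j56.5), |Γ_s| = 0.466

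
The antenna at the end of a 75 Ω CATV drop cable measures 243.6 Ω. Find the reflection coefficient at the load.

Γ = 0.529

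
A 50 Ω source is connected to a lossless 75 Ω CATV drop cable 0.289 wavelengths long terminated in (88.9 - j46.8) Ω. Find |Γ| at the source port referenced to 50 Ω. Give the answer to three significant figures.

|Γ| ≈ 0.337

βl = 2π × 0.289 = 104°
tan(βl) = -4
Z_in = Z_0·(Z_L + jZ_0·tanβl)/(Z_0 + jZ_L·tanβl) = 61.1 + j38 Ω
Γ_s = (Z_in − Z_s)/(Z_in + Z_s) = (11.1 + j38)/(111 + j38), |Γ_s| = 0.337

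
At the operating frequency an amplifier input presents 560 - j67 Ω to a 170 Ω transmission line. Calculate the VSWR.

Γ = (Z_L − Z_0)/(Z_L + Z_0) = (390 − j67)/(730 − j67)
|Γ| = 396/733 = 0.54
VSWR = (1 + |Γ|)/(1 − |Γ|) = 1.54/0.46

VSWR ≈ 3.35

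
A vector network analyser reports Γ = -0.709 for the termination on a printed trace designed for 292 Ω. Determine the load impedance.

Z_L = Z_0·(1 + Γ)/(1 − Γ) = 292·(0.291)/(1.71)

Z_L ≈ 49.7 Ω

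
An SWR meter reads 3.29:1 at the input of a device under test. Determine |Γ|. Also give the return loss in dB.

|Γ| ≈ 0.534; return loss ≈ 5.45 dB

|Γ| = (S − 1)/(S + 1) = (3.29 − 1)/(3.29 + 1) = 2.29/4.29
RL = −20·log₁₀|Γ| = −20·log₁₀(0.534)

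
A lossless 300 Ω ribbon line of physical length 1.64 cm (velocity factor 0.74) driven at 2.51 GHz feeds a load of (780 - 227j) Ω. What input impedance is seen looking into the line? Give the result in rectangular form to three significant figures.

λ = v/f = 0.74·c / 2.51 GHz = 0.0884 m
βl = 2π·l/λ = 2π × 0.185 = 66.8°
tan(βl) = tan(66.8°) = 2.33
Z_in = Z_0·(Z_L + jZ_0·tanβl)/(Z_0 + jZ_L·tanβl)
     = 300·(780 + j471)/(828 + j1820)

Z_in ≈ 113 − j77.3 Ω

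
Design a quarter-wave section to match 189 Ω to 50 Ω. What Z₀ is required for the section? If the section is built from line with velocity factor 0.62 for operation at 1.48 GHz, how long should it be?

Z_qwt = √(Z_0·R_L) = √(50 × 189) = √9450
λ = 0.62·c/f = 0.126 m, so l = λ/4 = 0.0314 m

Z_qwt ≈ 97.2 Ω; length ≈ 3.14 cm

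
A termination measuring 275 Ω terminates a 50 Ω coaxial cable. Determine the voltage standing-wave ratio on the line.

Γ = (275 − 50)/(275 + 50) = 0.692
VSWR = (1 + 0.692)/(1 − 0.692)

VSWR ≈ 5.5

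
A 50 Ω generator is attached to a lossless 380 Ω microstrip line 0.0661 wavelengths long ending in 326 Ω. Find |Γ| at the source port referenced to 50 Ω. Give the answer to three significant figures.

βl = 2π × 0.0661 = 23.8°
tan(βl) = 0.441
Z_in = Z_0·(Z_L + jZ_0·tanβl)/(Z_0 + jZ_L·tanβl) = 341 + j38.7 Ω
Γ_s = (Z_in − Z_s)/(Z_in + Z_s) = (291 + j38.7)/(391 + j38.7), |Γ_s| = 0.747

|Γ| ≈ 0.747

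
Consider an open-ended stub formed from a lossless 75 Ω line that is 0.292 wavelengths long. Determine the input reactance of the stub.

X_in ≈ 20.3 Ω (inductive)

βl = 2π × 0.292 = 105°
tan(βl) = -3.7
For an open-ended stub, Z_in = −jZ_0·cot(βl) = −jZ_0/tan(βl)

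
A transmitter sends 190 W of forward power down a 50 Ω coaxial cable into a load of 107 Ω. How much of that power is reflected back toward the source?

Γ = (107 − 50)/(107 + 50) = 0.363
|Γ|² = 0.132
P_refl = |Γ|²·P_inc = 25 W, P_del = (1 − |Γ|²)·P_inc = 165 W

P_reflected ≈ 25 W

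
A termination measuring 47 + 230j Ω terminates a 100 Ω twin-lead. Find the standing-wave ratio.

VSWR ≈ 13.8

Γ = (Z_L − Z_0)/(Z_L + Z_0) = (-53 + j230)/(147 + j230)
|Γ| = 236/273 = 0.865
VSWR = (1 + |Γ|)/(1 − |Γ|) = 1.86/0.135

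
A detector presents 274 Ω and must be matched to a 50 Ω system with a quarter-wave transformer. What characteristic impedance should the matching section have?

Z_qwt = √(Z_0·R_L) = √(50 × 274) = √13700

Z_qwt ≈ 117 Ω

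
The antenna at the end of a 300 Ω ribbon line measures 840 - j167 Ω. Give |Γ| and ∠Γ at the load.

Γ = (Z_L − Z_0)/(Z_L + Z_0) = (540 − j167)/(1140 − j167)
|Γ| = 565/1150 = 0.491

Γ ≈ 0.491 ∠ -8.85°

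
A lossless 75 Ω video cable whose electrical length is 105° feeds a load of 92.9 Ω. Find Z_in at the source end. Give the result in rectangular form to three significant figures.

Z_in ≈ 62 + j6.69 Ω

tan(βl) = tan(105°) = -3.73
Z_in = Z_0·(Z_L + jZ_0·tanβl)/(Z_0 + jZ_L·tanβl)
     = 75·(92.9 − j280)/(75 − j347)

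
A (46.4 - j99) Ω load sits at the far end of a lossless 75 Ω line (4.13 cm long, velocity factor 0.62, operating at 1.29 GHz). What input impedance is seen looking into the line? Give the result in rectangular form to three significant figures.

Z_in ≈ 31.3 + j72.4 Ω

λ = v/f = 0.62·c / 1.29 GHz = 0.144 m
βl = 2π·l/λ = 2π × 0.286 = 103°
tan(βl) = tan(103°) = -4.29
Z_in = Z_0·(Z_L + jZ_0·tanβl)/(Z_0 + jZ_L·tanβl)
     = 75·(46.4 − j421)/(-350 − j199)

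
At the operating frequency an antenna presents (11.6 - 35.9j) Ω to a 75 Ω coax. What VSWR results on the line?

VSWR ≈ 7.98

Γ = (Z_L − Z_0)/(Z_L + Z_0) = (-63.4 − j35.9)/(86.6 − j35.9)
|Γ| = 72.9/93.7 = 0.777
VSWR = (1 + |Γ|)/(1 − |Γ|) = 1.78/0.223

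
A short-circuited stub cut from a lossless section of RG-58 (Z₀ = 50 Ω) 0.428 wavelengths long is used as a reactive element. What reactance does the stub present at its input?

βl = 2π × 0.428 = 154°
tan(βl) = -0.486
For a short-circuited stub, Z_in = jZ_0·tan(βl)

X_in ≈ -24.3 Ω (capacitive)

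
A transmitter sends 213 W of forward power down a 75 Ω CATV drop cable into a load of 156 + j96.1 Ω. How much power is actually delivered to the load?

|Γ| = |(81 + j96.1)/(231 + j96.1)| = 0.502
|Γ|² = 0.252
P_refl = |Γ|²·P_inc = 53.8 W, P_del = (1 − |Γ|²)·P_inc = 159 W

P_delivered ≈ 159 W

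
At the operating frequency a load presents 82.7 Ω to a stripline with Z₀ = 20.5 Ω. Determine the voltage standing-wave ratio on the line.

VSWR ≈ 4.03

Γ = (82.7 − 20.5)/(82.7 + 20.5) = 0.603
VSWR = (1 + 0.603)/(1 − 0.603)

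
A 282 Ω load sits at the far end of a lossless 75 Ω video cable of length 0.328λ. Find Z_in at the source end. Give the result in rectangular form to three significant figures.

Z_in ≈ 25.1 + j36.4 Ω

βl = 2π × 0.328 = 118°
tan(βl) = tan(118°) = -1.87
Z_in = Z_0·(Z_L + jZ_0·tanβl)/(Z_0 + jZ_L·tanβl)
     = 75·(282 − j141)/(75 − j529)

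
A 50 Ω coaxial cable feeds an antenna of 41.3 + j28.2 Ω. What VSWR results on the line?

VSWR ≈ 1.89

Γ = (Z_L − Z_0)/(Z_L + Z_0) = (-8.7 + j28.2)/(91.3 + j28.2)
|Γ| = 29.5/95.6 = 0.309
VSWR = (1 + |Γ|)/(1 − |Γ|) = 1.31/0.691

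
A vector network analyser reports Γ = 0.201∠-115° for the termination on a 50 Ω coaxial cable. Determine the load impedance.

Z_L ≈ 39.6 − j15.1 Ω

Z_L = Z_0·(1 + Γ)/(1 − Γ) = 50·(0.915 − j0.182)/(1.08 + j0.182)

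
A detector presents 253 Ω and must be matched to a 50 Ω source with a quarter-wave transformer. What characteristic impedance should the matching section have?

Z_qwt ≈ 112 Ω

Z_qwt = √(Z_0·R_L) = √(50 × 253) = √12650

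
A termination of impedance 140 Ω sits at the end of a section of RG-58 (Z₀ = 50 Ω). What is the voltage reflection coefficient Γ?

Γ = 0.474

Γ = (Z_L − Z_0)/(Z_L + Z_0) = (140 − 50)/(140 + 50) = 90/190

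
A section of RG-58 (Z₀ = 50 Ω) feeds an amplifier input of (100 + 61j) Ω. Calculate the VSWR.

Γ = (Z_L − Z_0)/(Z_L + Z_0) = (50 + j61)/(150 + j61)
|Γ| = 78.9/162 = 0.487
VSWR = (1 + |Γ|)/(1 − |Γ|) = 1.49/0.513

VSWR ≈ 2.9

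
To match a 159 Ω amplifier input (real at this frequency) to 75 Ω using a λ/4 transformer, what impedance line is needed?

Z_qwt = √(Z_0·R_L) = √(75 × 159) = √11920

Z_qwt ≈ 109 Ω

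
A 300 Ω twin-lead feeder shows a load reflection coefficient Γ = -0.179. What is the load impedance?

Z_L = Z_0·(1 + Γ)/(1 − Γ) = 300·(0.821)/(1.18)

Z_L ≈ 209 Ω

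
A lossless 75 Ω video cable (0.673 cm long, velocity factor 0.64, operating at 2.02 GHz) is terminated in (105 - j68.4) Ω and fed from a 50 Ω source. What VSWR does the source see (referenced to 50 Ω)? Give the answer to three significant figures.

VSWR ≈ 2.44

λ = v/f = 0.64·c / 2.02 GHz = 0.095 m
βl = 2π·l/λ = 2π × 0.0708 = 25.5°
tan(βl) = 0.477
Z_in = Z_0·(Z_L + jZ_0·tanβl)/(Z_0 + jZ_L·tanβl) = 51.5 − j46.7 Ω
Γ_s = (Z_in − Z_s)/(Z_in + Z_s) = (1.46 − j46.7)/(101 − j46.7), |Γ_s| = 0.418
VSWR = (1 + |Γ_s|)/(1 − |Γ_s|)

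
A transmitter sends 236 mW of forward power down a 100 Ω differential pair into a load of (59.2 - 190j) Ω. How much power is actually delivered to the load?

P_delivered ≈ 91 mW

|Γ| = |(-40.8 − j190)/(159.2 − j190)| = 0.784
|Γ|² = 0.615
P_refl = |Γ|²·P_inc = 145 mW, P_del = (1 − |Γ|²)·P_inc = 91 mW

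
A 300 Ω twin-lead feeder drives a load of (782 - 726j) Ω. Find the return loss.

RL ≈ 3.49 dB

Γ = (482 − j726)/(1082 − j726), |Γ| = 0.669
RL = −20·log₁₀|Γ| = −20·log₁₀(0.669)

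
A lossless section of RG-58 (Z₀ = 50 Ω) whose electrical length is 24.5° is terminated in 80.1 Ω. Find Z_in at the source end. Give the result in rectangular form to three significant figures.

Z_in ≈ 63.1 − j23.3 Ω

tan(βl) = tan(24.5°) = 0.456
Z_in = Z_0·(Z_L + jZ_0·tanβl)/(Z_0 + jZ_L·tanβl)
     = 50·(80.1 + j22.8)/(50 + j36.5)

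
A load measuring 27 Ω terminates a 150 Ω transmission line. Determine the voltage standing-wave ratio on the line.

VSWR ≈ 5.56

Γ = (27 − 150)/(27 + 150) = -0.695
VSWR = (1 + 0.695)/(1 − 0.695)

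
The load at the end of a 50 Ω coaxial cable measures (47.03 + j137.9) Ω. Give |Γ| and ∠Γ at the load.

Γ = (Z_L − Z_0)/(Z_L + Z_0) = (-2.97 + j137.9)/(97.03 + j137.9)
|Γ| = 138/169 = 0.818

Γ ≈ 0.818 ∠ 36.4°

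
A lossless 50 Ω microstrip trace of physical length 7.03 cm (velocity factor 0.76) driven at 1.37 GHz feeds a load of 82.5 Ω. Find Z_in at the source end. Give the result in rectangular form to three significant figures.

λ = v/f = 0.76·c / 1.37 GHz = 0.166 m
βl = 2π·l/λ = 2π × 0.422 = 152°
tan(βl) = tan(152°) = -0.53
Z_in = Z_0·(Z_L + jZ_0·tanβl)/(Z_0 + jZ_L·tanβl)
     = 50·(82.5 − j26.5)/(50 − j43.7)

Z_in ≈ 59.9 + j25.9 Ω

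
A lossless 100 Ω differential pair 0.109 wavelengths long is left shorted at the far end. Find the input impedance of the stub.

Z_in ≈ +j81.7 Ω

βl = 2π × 0.109 = 39.2°
tan(βl) = 0.817
For a shorted stub, Z_in = jZ_0·tan(βl)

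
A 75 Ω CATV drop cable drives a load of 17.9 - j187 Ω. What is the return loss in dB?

RL ≈ 0.571 dB

Γ = (-57.1 − j187)/(92.9 − j187), |Γ| = 0.936
RL = −20·log₁₀|Γ| = −20·log₁₀(0.936)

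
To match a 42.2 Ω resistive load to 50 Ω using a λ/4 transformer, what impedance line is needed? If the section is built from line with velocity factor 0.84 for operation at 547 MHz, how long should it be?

Z_qwt = √(Z_0·R_L) = √(50 × 42.2) = √2110
λ = 0.84·c/f = 0.461 m, so l = λ/4 = 0.115 m

Z_qwt ≈ 45.9 Ω; length ≈ 11.5 cm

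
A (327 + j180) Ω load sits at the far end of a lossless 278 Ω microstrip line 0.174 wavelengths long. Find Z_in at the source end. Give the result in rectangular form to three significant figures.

Z_in ≈ 296 − j177 Ω

βl = 2π × 0.174 = 62.6°
tan(βl) = tan(62.6°) = 1.93
Z_in = Z_0·(Z_L + jZ_0·tanβl)/(Z_0 + jZ_L·tanβl)
     = 278·(327 + j717)/(-69.8 + j632)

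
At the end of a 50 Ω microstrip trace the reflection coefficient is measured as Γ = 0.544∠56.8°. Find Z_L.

Z_L = Z_0·(1 + Γ)/(1 − Γ) = 50·(1.3 + j0.455)/(0.702 − j0.455)

Z_L ≈ 50.3 + j65 Ω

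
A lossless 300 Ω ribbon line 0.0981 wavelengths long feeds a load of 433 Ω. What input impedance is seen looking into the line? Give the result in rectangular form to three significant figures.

βl = 2π × 0.0981 = 35.3°
tan(βl) = tan(35.3°) = 0.708
Z_in = Z_0·(Z_L + jZ_0·tanβl)/(Z_0 + jZ_L·tanβl)
     = 300·(433 + j213)/(300 + j307)

Z_in ≈ 318 − j113 Ω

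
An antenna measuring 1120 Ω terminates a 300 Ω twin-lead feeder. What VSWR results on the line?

VSWR ≈ 3.73

Γ = (1120 − 300)/(1120 + 300) = 0.577
VSWR = (1 + 0.577)/(1 − 0.577)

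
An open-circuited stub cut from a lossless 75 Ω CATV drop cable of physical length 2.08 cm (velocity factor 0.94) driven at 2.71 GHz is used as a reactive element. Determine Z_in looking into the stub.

Z_in ≈ −j24.4 Ω

λ = v/f = 0.94·c / 2.71 GHz = 0.104 m
βl = 2π·l/λ = 2π × 0.2 = 72°
tan(βl) = 3.07
For an open-circuited stub, Z_in = −jZ_0·cot(βl) = −jZ_0/tan(βl)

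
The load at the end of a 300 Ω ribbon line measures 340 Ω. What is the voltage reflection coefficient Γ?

Γ = 0.0625

Γ = (Z_L − Z_0)/(Z_L + Z_0) = (340 − 300)/(340 + 300) = 40/640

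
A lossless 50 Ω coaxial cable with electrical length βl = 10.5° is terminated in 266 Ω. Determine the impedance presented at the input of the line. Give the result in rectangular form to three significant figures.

tan(βl) = tan(10.5°) = 0.185
Z_in = Z_0·(Z_L + jZ_0·tanβl)/(Z_0 + jZ_L·tanβl)
     = 50·(266 + j9.27)/(50 + j49.3)

Z_in ≈ 140 − j128 Ω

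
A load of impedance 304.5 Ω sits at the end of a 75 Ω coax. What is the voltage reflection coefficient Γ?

Γ = (Z_L − Z_0)/(Z_L + Z_0) = (304.5 − 75)/(304.5 + 75) = 229.5/379.5

Γ = 0.605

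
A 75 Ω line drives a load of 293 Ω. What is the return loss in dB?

RL ≈ 4.55 dB

Γ = (293 − 75)/(293 + 75) = 0.592
RL = −20·log₁₀|Γ| = −20·log₁₀(0.592)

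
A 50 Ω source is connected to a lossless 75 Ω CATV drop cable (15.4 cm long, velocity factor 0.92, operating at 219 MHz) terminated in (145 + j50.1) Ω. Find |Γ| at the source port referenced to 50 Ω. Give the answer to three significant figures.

|Γ| ≈ 0.483

λ = v/f = 0.92·c / 219 MHz = 1.26 m
βl = 2π·l/λ = 2π × 0.122 = 44°
tan(βl) = 0.965
Z_in = Z_0·(Z_L + jZ_0·tanβl)/(Z_0 + jZ_L·tanβl) = 77.6 − j62.9 Ω
Γ_s = (Z_in − Z_s)/(Z_in + Z_s) = (27.6 − j62.9)/(128 − j62.9), |Γ_s| = 0.483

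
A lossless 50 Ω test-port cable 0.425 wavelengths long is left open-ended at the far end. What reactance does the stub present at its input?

βl = 2π × 0.425 = 153°
tan(βl) = -0.51
For an open-ended stub, Z_in = −jZ_0·cot(βl) = −jZ_0/tan(βl)

X_in ≈ 98.1 Ω (inductive)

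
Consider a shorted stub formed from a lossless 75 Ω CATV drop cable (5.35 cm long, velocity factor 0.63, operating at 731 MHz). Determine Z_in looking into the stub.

Z_in ≈ +j270 Ω

λ = v/f = 0.63·c / 731 MHz = 0.259 m
βl = 2π·l/λ = 2π × 0.207 = 74.5°
tan(βl) = 3.6
For a shorted stub, Z_in = jZ_0·tan(βl)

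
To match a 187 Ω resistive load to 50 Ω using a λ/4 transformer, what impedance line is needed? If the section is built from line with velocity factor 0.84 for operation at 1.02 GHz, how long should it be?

Z_qwt = √(Z_0·R_L) = √(50 × 187) = √9350
λ = 0.84·c/f = 0.247 m, so l = λ/4 = 0.0618 m

Z_qwt ≈ 96.7 Ω; length ≈ 6.18 cm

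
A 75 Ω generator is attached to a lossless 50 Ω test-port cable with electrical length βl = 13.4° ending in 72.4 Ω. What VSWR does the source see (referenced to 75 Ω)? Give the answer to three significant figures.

tan(βl) = 0.238
Z_in = Z_0·(Z_L + jZ_0·tanβl)/(Z_0 + jZ_L·tanβl) = 68.4 − j11.7 Ω
Γ_s = (Z_in − Z_s)/(Z_in + Z_s) = (-6.63 − j11.7)/(143 − j11.7), |Γ_s| = 0.0933
VSWR = (1 + |Γ_s|)/(1 − |Γ_s|)

VSWR ≈ 1.21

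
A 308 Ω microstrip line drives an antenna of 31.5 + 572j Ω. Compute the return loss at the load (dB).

RL ≈ 0.399 dB

Γ = (-276.5 + j572)/(339.5 + j572), |Γ| = 0.955
RL = −20·log₁₀|Γ| = −20·log₁₀(0.955)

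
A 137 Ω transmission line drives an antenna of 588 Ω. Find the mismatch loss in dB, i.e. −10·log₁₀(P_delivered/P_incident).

Γ = (588 − 137)/(588 + 137) = 0.622
|Γ|² = 0.387, so P_del/P_inc = 1 − |Γ|² = 0.613
ML = −10·log₁₀(1 − |Γ|²)

mismatch loss ≈ 2.13 dB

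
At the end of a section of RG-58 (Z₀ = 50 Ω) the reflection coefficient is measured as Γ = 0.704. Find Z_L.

Z_L ≈ 288 Ω

Z_L = Z_0·(1 + Γ)/(1 − Γ) = 50·(1.7)/(0.296)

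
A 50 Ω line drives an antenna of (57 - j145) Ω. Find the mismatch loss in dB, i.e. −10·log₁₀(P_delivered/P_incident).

Γ = (7 − j145)/(107 − j145), |Γ| = 0.806
|Γ|² = 0.649, so P_del/P_inc = 1 − |Γ|² = 0.351
ML = −10·log₁₀(1 − |Γ|²)

mismatch loss ≈ 4.55 dB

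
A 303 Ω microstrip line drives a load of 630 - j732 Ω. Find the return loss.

RL ≈ 3.4 dB

Γ = (327 − j732)/(933 − j732), |Γ| = 0.676
RL = −20·log₁₀|Γ| = −20·log₁₀(0.676)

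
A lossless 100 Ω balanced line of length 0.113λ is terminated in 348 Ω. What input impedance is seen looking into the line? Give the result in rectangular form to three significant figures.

Z_in ≈ 60.8 − j96 Ω

βl = 2π × 0.113 = 40.7°
tan(βl) = tan(40.7°) = 0.86
Z_in = Z_0·(Z_L + jZ_0·tanβl)/(Z_0 + jZ_L·tanβl)
     = 100·(348 + j86)/(100 + j299)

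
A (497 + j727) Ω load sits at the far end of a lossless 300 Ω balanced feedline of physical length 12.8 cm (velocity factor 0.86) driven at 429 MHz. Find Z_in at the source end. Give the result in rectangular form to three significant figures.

λ = v/f = 0.86·c / 429 MHz = 0.601 m
βl = 2π·l/λ = 2π × 0.213 = 76.6°
tan(βl) = tan(76.6°) = 4.2
Z_in = Z_0·(Z_L + jZ_0·tanβl)/(Z_0 + jZ_L·tanβl)
     = 300·(497 + j1990)/(-2760 + j2090)

Z_in ≈ 69.8 − j163 Ω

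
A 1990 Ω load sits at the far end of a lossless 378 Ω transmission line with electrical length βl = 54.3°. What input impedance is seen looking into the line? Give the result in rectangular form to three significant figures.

Z_in ≈ 107 − j257 Ω

tan(βl) = tan(54.3°) = 1.39
Z_in = Z_0·(Z_L + jZ_0·tanβl)/(Z_0 + jZ_L·tanβl)
     = 378·(1990 + j526)/(378 + j2770)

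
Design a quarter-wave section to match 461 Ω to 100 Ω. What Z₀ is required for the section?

Z_qwt ≈ 215 Ω

Z_qwt = √(Z_0·R_L) = √(100 × 461) = √46100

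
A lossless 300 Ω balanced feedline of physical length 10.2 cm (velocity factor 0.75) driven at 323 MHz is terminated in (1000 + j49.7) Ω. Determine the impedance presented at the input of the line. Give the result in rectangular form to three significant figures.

λ = v/f = 0.75·c / 323 MHz = 0.697 m
βl = 2π·l/λ = 2π × 0.146 = 52.7°
tan(βl) = tan(52.7°) = 1.31
Z_in = Z_0·(Z_L + jZ_0·tanβl)/(Z_0 + jZ_L·tanβl)
     = 300·(1000 + j444)/(235 + j1310)

Z_in ≈ 138 − j204 Ω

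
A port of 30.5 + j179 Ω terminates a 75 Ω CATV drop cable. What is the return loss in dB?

RL ≈ 1.03 dB

Γ = (-44.5 + j179)/(105.5 + j179), |Γ| = 0.888
RL = −20·log₁₀|Γ| = −20·log₁₀(0.888)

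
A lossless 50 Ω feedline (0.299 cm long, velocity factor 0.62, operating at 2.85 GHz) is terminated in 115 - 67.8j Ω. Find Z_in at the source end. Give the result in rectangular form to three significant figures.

Z_in ≈ 51.5 − j62.8 Ω

λ = v/f = 0.62·c / 2.85 GHz = 0.0653 m
βl = 2π·l/λ = 2π × 0.0458 = 16.5°
tan(βl) = tan(16.5°) = 0.296
Z_in = Z_0·(Z_L + jZ_0·tanβl)/(Z_0 + jZ_L·tanβl)
     = 50·(115 − j53)/(70.1 + j34)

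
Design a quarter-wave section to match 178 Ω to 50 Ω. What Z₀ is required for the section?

Z_qwt = √(Z_0·R_L) = √(50 × 178) = √8900

Z_qwt ≈ 94.3 Ω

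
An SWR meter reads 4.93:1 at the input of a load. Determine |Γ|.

|Γ| ≈ 0.663

|Γ| = (S − 1)/(S + 1) = (4.93 − 1)/(4.93 + 1) = 3.93/5.93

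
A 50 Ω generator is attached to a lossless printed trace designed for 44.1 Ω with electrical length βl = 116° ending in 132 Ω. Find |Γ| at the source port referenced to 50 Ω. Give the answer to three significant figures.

|Γ| ≈ 0.53

tan(βl) = -2.05
Z_in = Z_0·(Z_L + jZ_0·tanβl)/(Z_0 + jZ_L·tanβl) = 17.8 + j18.6 Ω
Γ_s = (Z_in − Z_s)/(Z_in + Z_s) = (-32.2 + j18.6)/(67.8 + j18.6), |Γ_s| = 0.53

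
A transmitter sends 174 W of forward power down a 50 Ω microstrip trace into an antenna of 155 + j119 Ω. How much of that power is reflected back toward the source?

|Γ| = |(105 + j119)/(205 + j119)| = 0.67
|Γ|² = 0.448
P_refl = |Γ|²·P_inc = 78 W, P_del = (1 − |Γ|²)·P_inc = 96 W

P_reflected ≈ 78 W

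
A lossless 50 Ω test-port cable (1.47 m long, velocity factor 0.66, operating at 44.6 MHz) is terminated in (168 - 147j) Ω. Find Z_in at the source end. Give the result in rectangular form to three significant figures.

Z_in ≈ 13 + j37.2 Ω

λ = v/f = 0.66·c / 44.6 MHz = 4.44 m
βl = 2π·l/λ = 2π × 0.331 = 119°
tan(βl) = tan(119°) = -1.79
Z_in = Z_0·(Z_L + jZ_0·tanβl)/(Z_0 + jZ_L·tanβl)
     = 50·(168 − j236)/(-213 − j301)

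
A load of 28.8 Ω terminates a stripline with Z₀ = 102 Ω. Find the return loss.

Γ = (28.8 − 102)/(28.8 + 102) = -0.56
RL = −20·log₁₀|Γ| = −20·log₁₀(0.56)

RL ≈ 5.04 dB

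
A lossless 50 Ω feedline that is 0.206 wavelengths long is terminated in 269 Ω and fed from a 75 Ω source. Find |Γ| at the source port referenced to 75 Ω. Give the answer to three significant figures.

βl = 2π × 0.206 = 74.2°
tan(βl) = 3.52
Z_in = Z_0·(Z_L + jZ_0·tanβl)/(Z_0 + jZ_L·tanβl) = 10 − j13.7 Ω
Γ_s = (Z_in − Z_s)/(Z_in + Z_s) = (-65 − j13.7)/(85 − j13.7), |Γ_s| = 0.771

|Γ| ≈ 0.771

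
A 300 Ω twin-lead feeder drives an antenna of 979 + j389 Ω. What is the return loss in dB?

RL ≈ 4.65 dB

Γ = (679 + j389)/(1279 + j389), |Γ| = 0.585
RL = −20·log₁₀|Γ| = −20·log₁₀(0.585)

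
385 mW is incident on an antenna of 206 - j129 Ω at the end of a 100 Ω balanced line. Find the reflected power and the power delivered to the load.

|Γ| = |(106 − j129)/(306 − j129)| = 0.503
|Γ|² = 0.253
P_refl = |Γ|²·P_inc = 97.3 mW, P_del = (1 − |Γ|²)·P_inc = 288 mW

P_reflected ≈ 97.3 mW; P_delivered ≈ 288 mW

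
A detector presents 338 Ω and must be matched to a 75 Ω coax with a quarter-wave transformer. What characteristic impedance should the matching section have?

Z_qwt = √(Z_0·R_L) = √(75 × 338) = √25350

Z_qwt ≈ 159 Ω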